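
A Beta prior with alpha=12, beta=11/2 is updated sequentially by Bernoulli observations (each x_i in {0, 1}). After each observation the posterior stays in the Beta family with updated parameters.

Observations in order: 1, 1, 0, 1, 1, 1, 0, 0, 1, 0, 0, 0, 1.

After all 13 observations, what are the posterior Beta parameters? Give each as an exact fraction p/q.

alpha=19, beta=23/2

obs 1: x=1 → posterior Beta(13, 11/2)
obs 2: x=1 → posterior Beta(14, 11/2)
obs 3: x=0 → posterior Beta(14, 13/2)
obs 4: x=1 → posterior Beta(15, 13/2)
obs 5: x=1 → posterior Beta(16, 13/2)
obs 6: x=1 → posterior Beta(17, 13/2)
obs 7: x=0 → posterior Beta(17, 15/2)
obs 8: x=0 → posterior Beta(17, 17/2)
obs 9: x=1 → posterior Beta(18, 17/2)
obs 10: x=0 → posterior Beta(18, 19/2)
obs 11: x=0 → posterior Beta(18, 21/2)
obs 12: x=0 → posterior Beta(18, 23/2)
obs 13: x=1 → posterior Beta(19, 23/2)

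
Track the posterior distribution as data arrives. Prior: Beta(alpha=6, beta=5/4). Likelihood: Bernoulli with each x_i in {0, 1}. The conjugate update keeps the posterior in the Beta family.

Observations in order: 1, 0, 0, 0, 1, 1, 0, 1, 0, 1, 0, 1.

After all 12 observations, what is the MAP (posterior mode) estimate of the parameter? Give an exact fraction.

44/69

obs 1: x=1 → posterior Beta(7, 5/4)
obs 2: x=0 → posterior Beta(7, 9/4)
obs 3: x=0 → posterior Beta(7, 13/4)
obs 4: x=0 → posterior Beta(7, 17/4)
obs 5: x=1 → posterior Beta(8, 17/4)
obs 6: x=1 → posterior Beta(9, 17/4)
obs 7: x=0 → posterior Beta(9, 21/4)
obs 8: x=1 → posterior Beta(10, 21/4)
obs 9: x=0 → posterior Beta(10, 25/4)
obs 10: x=1 → posterior Beta(11, 25/4)
obs 11: x=0 → posterior Beta(11, 29/4)
obs 12: x=1 → posterior Beta(12, 29/4)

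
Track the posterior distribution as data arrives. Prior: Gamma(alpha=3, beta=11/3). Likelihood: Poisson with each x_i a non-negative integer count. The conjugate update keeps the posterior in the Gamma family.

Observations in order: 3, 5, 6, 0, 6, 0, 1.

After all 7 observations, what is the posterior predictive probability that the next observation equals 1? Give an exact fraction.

95704415696513942849074108340184809472/399669593472470313551127910614013671875

obs 1: x=3 → posterior Gamma(6, 14/3)
obs 2: x=5 → posterior Gamma(11, 17/3)
obs 3: x=6 → posterior Gamma(17, 20/3)
obs 4: x=0 → posterior Gamma(17, 23/3)
obs 5: x=6 → posterior Gamma(23, 26/3)
obs 6: x=0 → posterior Gamma(23, 29/3)
obs 7: x=1 → posterior Gamma(24, 32/3)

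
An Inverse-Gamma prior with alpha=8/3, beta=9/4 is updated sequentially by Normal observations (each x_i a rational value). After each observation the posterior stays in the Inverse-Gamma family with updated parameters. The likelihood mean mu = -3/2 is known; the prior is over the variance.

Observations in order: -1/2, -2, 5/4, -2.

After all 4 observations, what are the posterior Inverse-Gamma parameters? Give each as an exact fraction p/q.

obs 1: x=-1/2 → posterior Inverse-Gamma(19/6, 11/4)
obs 2: x=-2 → posterior Inverse-Gamma(11/3, 23/8)
obs 3: x=5/4 → posterior Inverse-Gamma(25/6, 213/32)
obs 4: x=-2 → posterior Inverse-Gamma(14/3, 217/32)

alpha=14/3, beta=217/32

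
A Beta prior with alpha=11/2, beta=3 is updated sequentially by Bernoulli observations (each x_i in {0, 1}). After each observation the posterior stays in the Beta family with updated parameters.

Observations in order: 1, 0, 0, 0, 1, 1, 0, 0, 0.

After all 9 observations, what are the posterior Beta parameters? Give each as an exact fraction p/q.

obs 1: x=1 → posterior Beta(13/2, 3)
obs 2: x=0 → posterior Beta(13/2, 4)
obs 3: x=0 → posterior Beta(13/2, 5)
obs 4: x=0 → posterior Beta(13/2, 6)
obs 5: x=1 → posterior Beta(15/2, 6)
obs 6: x=1 → posterior Beta(17/2, 6)
obs 7: x=0 → posterior Beta(17/2, 7)
obs 8: x=0 → posterior Beta(17/2, 8)
obs 9: x=0 → posterior Beta(17/2, 9)

alpha=17/2, beta=9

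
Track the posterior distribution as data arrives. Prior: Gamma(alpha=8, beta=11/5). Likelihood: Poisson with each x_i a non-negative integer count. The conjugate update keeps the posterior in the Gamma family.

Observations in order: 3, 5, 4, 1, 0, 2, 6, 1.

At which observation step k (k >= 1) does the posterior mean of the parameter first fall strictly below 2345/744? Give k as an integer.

obs 1: x=3 → posterior Gamma(11, 16/5)
obs 2: x=5 → posterior Gamma(16, 21/5)
obs 3: x=4 → posterior Gamma(20, 26/5)
obs 4: x=1 → posterior Gamma(21, 31/5)
obs 5: x=0 → posterior Gamma(21, 36/5)
obs 6: x=2 → posterior Gamma(23, 41/5)
obs 7: x=6 → posterior Gamma(29, 46/5)
obs 8: x=1 → posterior Gamma(30, 51/5)

k = 5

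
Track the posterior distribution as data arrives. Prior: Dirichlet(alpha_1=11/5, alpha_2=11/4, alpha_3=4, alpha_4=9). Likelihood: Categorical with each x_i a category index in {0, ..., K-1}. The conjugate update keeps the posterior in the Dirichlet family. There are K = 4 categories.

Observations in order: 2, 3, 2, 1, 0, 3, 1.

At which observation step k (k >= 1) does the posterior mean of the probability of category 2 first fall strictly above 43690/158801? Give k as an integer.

k = 3

obs 1: x=2 → posterior Dirichlet(11/5, 11/4, 5, 9)
obs 2: x=3 → posterior Dirichlet(11/5, 11/4, 5, 10)
obs 3: x=2 → posterior Dirichlet(11/5, 11/4, 6, 10)
obs 4: x=1 → posterior Dirichlet(11/5, 15/4, 6, 10)
obs 5: x=0 → posterior Dirichlet(16/5, 15/4, 6, 10)
obs 6: x=3 → posterior Dirichlet(16/5, 15/4, 6, 11)
obs 7: x=1 → posterior Dirichlet(16/5, 19/4, 6, 11)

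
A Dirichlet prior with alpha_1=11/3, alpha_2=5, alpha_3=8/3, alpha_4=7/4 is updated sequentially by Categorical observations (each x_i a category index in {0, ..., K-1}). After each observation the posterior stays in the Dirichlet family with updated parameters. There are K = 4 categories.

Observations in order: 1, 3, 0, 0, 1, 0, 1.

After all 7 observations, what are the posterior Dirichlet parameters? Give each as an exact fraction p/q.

alpha_1=20/3, alpha_2=8, alpha_3=8/3, alpha_4=11/4

obs 1: x=1 → posterior Dirichlet(11/3, 6, 8/3, 7/4)
obs 2: x=3 → posterior Dirichlet(11/3, 6, 8/3, 11/4)
obs 3: x=0 → posterior Dirichlet(14/3, 6, 8/3, 11/4)
obs 4: x=0 → posterior Dirichlet(17/3, 6, 8/3, 11/4)
obs 5: x=1 → posterior Dirichlet(17/3, 7, 8/3, 11/4)
obs 6: x=0 → posterior Dirichlet(20/3, 7, 8/3, 11/4)
obs 7: x=1 → posterior Dirichlet(20/3, 8, 8/3, 11/4)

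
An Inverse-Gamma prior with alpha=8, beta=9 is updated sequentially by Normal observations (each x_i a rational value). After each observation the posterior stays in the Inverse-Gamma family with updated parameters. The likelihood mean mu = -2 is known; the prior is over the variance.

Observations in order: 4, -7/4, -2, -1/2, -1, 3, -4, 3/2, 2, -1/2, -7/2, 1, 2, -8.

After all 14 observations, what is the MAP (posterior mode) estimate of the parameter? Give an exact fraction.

2881/512

obs 1: x=4 → posterior Inverse-Gamma(17/2, 27)
obs 2: x=-7/4 → posterior Inverse-Gamma(9, 865/32)
obs 3: x=-2 → posterior Inverse-Gamma(19/2, 865/32)
obs 4: x=-1/2 → posterior Inverse-Gamma(10, 901/32)
obs 5: x=-1 → posterior Inverse-Gamma(21/2, 917/32)
obs 6: x=3 → posterior Inverse-Gamma(11, 1317/32)
obs 7: x=-4 → posterior Inverse-Gamma(23/2, 1381/32)
obs 8: x=3/2 → posterior Inverse-Gamma(12, 1577/32)
obs 9: x=2 → posterior Inverse-Gamma(25/2, 1833/32)
obs 10: x=-1/2 → posterior Inverse-Gamma(13, 1869/32)
obs 11: x=-7/2 → posterior Inverse-Gamma(27/2, 1905/32)
obs 12: x=1 → posterior Inverse-Gamma(14, 2049/32)
obs 13: x=2 → posterior Inverse-Gamma(29/2, 2305/32)
obs 14: x=-8 → posterior Inverse-Gamma(15, 2881/32)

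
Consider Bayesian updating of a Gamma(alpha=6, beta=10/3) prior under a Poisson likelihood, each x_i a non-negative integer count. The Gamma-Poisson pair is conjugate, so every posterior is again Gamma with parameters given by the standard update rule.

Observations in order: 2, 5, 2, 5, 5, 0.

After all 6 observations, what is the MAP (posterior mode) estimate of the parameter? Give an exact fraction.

obs 1: x=2 → posterior Gamma(8, 13/3)
obs 2: x=5 → posterior Gamma(13, 16/3)
obs 3: x=2 → posterior Gamma(15, 19/3)
obs 4: x=5 → posterior Gamma(20, 22/3)
obs 5: x=5 → posterior Gamma(25, 25/3)
obs 6: x=0 → posterior Gamma(25, 28/3)

18/7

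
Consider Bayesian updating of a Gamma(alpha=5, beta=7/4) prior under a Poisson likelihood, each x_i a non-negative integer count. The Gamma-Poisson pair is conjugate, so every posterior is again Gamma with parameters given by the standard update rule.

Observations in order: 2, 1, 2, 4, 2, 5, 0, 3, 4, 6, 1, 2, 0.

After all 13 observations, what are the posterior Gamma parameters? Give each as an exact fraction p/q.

obs 1: x=2 → posterior Gamma(7, 11/4)
obs 2: x=1 → posterior Gamma(8, 15/4)
obs 3: x=2 → posterior Gamma(10, 19/4)
obs 4: x=4 → posterior Gamma(14, 23/4)
obs 5: x=2 → posterior Gamma(16, 27/4)
obs 6: x=5 → posterior Gamma(21, 31/4)
obs 7: x=0 → posterior Gamma(21, 35/4)
obs 8: x=3 → posterior Gamma(24, 39/4)
obs 9: x=4 → posterior Gamma(28, 43/4)
obs 10: x=6 → posterior Gamma(34, 47/4)
obs 11: x=1 → posterior Gamma(35, 51/4)
obs 12: x=2 → posterior Gamma(37, 55/4)
obs 13: x=0 → posterior Gamma(37, 59/4)

alpha=37, beta=59/4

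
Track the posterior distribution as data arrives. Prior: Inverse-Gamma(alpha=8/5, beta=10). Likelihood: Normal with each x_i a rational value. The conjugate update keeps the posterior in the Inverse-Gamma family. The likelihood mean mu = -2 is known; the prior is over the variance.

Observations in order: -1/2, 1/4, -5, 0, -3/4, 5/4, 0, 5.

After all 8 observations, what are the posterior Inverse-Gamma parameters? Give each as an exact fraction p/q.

alpha=28/5, beta=1687/32

obs 1: x=-1/2 → posterior Inverse-Gamma(21/10, 89/8)
obs 2: x=1/4 → posterior Inverse-Gamma(13/5, 437/32)
obs 3: x=-5 → posterior Inverse-Gamma(31/10, 581/32)
obs 4: x=0 → posterior Inverse-Gamma(18/5, 645/32)
obs 5: x=-3/4 → posterior Inverse-Gamma(41/10, 335/16)
obs 6: x=5/4 → posterior Inverse-Gamma(23/5, 839/32)
obs 7: x=0 → posterior Inverse-Gamma(51/10, 903/32)
obs 8: x=5 → posterior Inverse-Gamma(28/5, 1687/32)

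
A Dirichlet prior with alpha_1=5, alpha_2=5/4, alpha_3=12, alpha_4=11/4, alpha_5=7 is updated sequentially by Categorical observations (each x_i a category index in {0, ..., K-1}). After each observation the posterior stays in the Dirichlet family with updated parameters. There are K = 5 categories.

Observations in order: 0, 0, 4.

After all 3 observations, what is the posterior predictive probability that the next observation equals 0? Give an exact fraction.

obs 1: x=0 → posterior Dirichlet(6, 5/4, 12, 11/4, 7)
obs 2: x=0 → posterior Dirichlet(7, 5/4, 12, 11/4, 7)
obs 3: x=4 → posterior Dirichlet(7, 5/4, 12, 11/4, 8)

7/31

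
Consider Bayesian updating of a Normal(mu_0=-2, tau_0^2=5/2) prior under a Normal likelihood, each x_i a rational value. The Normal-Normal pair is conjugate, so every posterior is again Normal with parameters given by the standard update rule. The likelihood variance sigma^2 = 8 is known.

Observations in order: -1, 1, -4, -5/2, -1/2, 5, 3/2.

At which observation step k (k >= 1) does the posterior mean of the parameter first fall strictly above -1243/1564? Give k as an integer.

k = 7

obs 1: x=-1 → posterior Normal(-37/21, 40/21)
obs 2: x=1 → posterior Normal(-16/13, 20/13)
obs 3: x=-4 → posterior Normal(-52/31, 40/31)
obs 4: x=-5/2 → posterior Normal(-43/24, 10/9)
obs 5: x=-1/2 → posterior Normal(-67/41, 40/41)
obs 6: x=5 → posterior Normal(-21/23, 20/23)
obs 7: x=3/2 → posterior Normal(-23/34, 40/51)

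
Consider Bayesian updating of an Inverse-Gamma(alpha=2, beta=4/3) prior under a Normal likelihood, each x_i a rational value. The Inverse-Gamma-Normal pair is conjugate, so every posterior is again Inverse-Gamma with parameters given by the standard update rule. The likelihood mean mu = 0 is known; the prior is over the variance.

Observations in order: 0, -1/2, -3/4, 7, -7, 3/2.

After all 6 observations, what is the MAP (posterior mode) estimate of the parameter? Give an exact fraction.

obs 1: x=0 → posterior Inverse-Gamma(5/2, 4/3)
obs 2: x=-1/2 → posterior Inverse-Gamma(3, 35/24)
obs 3: x=-3/4 → posterior Inverse-Gamma(7/2, 167/96)
obs 4: x=7 → posterior Inverse-Gamma(4, 2519/96)
obs 5: x=-7 → posterior Inverse-Gamma(9/2, 4871/96)
obs 6: x=3/2 → posterior Inverse-Gamma(5, 4979/96)

4979/576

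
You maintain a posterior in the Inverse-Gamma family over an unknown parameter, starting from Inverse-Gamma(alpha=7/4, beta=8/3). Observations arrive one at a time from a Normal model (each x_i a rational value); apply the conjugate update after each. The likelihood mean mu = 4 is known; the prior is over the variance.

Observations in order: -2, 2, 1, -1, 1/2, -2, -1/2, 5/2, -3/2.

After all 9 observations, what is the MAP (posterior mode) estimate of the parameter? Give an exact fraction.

obs 1: x=-2 → posterior Inverse-Gamma(9/4, 62/3)
obs 2: x=2 → posterior Inverse-Gamma(11/4, 68/3)
obs 3: x=1 → posterior Inverse-Gamma(13/4, 163/6)
obs 4: x=-1 → posterior Inverse-Gamma(15/4, 119/3)
obs 5: x=1/2 → posterior Inverse-Gamma(17/4, 1099/24)
obs 6: x=-2 → posterior Inverse-Gamma(19/4, 1531/24)
obs 7: x=-1/2 → posterior Inverse-Gamma(21/4, 887/12)
obs 8: x=5/2 → posterior Inverse-Gamma(23/4, 1801/24)
obs 9: x=-3/2 → posterior Inverse-Gamma(25/4, 541/6)

1082/87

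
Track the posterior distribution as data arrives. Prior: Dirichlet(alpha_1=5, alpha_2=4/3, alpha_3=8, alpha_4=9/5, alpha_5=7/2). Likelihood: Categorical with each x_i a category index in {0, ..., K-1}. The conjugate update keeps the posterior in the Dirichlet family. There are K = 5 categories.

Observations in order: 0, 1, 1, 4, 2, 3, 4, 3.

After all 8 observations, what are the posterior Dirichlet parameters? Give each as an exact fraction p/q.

obs 1: x=0 → posterior Dirichlet(6, 4/3, 8, 9/5, 7/2)
obs 2: x=1 → posterior Dirichlet(6, 7/3, 8, 9/5, 7/2)
obs 3: x=1 → posterior Dirichlet(6, 10/3, 8, 9/5, 7/2)
obs 4: x=4 → posterior Dirichlet(6, 10/3, 8, 9/5, 9/2)
obs 5: x=2 → posterior Dirichlet(6, 10/3, 9, 9/5, 9/2)
obs 6: x=3 → posterior Dirichlet(6, 10/3, 9, 14/5, 9/2)
obs 7: x=4 → posterior Dirichlet(6, 10/3, 9, 14/5, 11/2)
obs 8: x=3 → posterior Dirichlet(6, 10/3, 9, 19/5, 11/2)

alpha_1=6, alpha_2=10/3, alpha_3=9, alpha_4=19/5, alpha_5=11/2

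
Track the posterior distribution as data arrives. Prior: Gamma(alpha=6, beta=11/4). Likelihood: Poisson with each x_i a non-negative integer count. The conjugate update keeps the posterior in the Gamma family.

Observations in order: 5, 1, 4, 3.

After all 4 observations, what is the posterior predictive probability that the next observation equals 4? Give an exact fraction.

obs 1: x=5 → posterior Gamma(11, 15/4)
obs 2: x=1 → posterior Gamma(12, 19/4)
obs 3: x=4 → posterior Gamma(16, 23/4)
obs 4: x=3 → posterior Gamma(19, 27/4)

2940125134537069309222530644056320/20013311644049280264138724244295391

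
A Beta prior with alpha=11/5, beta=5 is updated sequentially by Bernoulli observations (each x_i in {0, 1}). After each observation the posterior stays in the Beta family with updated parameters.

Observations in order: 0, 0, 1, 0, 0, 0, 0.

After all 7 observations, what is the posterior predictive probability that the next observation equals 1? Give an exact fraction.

obs 1: x=0 → posterior Beta(11/5, 6)
obs 2: x=0 → posterior Beta(11/5, 7)
obs 3: x=1 → posterior Beta(16/5, 7)
obs 4: x=0 → posterior Beta(16/5, 8)
obs 5: x=0 → posterior Beta(16/5, 9)
obs 6: x=0 → posterior Beta(16/5, 10)
obs 7: x=0 → posterior Beta(16/5, 11)

16/71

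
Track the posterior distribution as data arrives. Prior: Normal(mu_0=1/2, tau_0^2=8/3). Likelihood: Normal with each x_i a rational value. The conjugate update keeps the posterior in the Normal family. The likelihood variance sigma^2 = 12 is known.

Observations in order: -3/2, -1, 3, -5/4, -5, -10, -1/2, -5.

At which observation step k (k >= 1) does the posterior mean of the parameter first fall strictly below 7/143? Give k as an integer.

k = 2

obs 1: x=-3/2 → posterior Normal(3/22, 24/11)
obs 2: x=-1 → posterior Normal(-1/26, 24/13)
obs 3: x=3 → posterior Normal(11/30, 8/5)
obs 4: x=-5/4 → posterior Normal(3/17, 24/17)
obs 5: x=-5 → posterior Normal(-7/19, 24/19)
obs 6: x=-10 → posterior Normal(-9/7, 8/7)
obs 7: x=-1/2 → posterior Normal(-28/23, 24/23)
obs 8: x=-5 → posterior Normal(-38/25, 24/25)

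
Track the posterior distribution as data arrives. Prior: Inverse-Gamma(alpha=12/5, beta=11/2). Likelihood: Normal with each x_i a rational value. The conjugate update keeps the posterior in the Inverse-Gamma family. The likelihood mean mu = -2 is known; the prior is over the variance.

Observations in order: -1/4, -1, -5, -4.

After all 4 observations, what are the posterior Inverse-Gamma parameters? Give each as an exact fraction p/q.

alpha=22/5, beta=449/32

obs 1: x=-1/4 → posterior Inverse-Gamma(29/10, 225/32)
obs 2: x=-1 → posterior Inverse-Gamma(17/5, 241/32)
obs 3: x=-5 → posterior Inverse-Gamma(39/10, 385/32)
obs 4: x=-4 → posterior Inverse-Gamma(22/5, 449/32)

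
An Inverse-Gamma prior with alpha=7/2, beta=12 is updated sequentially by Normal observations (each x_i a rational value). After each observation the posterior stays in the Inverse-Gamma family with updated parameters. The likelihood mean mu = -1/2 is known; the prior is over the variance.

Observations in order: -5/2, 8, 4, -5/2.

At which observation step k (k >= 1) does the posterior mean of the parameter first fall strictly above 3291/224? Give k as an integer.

obs 1: x=-5/2 → posterior Inverse-Gamma(4, 14)
obs 2: x=8 → posterior Inverse-Gamma(9/2, 401/8)
obs 3: x=4 → posterior Inverse-Gamma(5, 241/4)
obs 4: x=-5/2 → posterior Inverse-Gamma(11/2, 249/4)

k = 3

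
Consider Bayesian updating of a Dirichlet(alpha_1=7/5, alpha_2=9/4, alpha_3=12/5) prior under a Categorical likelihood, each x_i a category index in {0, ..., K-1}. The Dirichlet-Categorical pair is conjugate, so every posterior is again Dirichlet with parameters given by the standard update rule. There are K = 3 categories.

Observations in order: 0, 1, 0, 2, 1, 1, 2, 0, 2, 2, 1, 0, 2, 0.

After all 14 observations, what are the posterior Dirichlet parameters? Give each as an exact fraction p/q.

obs 1: x=0 → posterior Dirichlet(12/5, 9/4, 12/5)
obs 2: x=1 → posterior Dirichlet(12/5, 13/4, 12/5)
obs 3: x=0 → posterior Dirichlet(17/5, 13/4, 12/5)
obs 4: x=2 → posterior Dirichlet(17/5, 13/4, 17/5)
obs 5: x=1 → posterior Dirichlet(17/5, 17/4, 17/5)
obs 6: x=1 → posterior Dirichlet(17/5, 21/4, 17/5)
obs 7: x=2 → posterior Dirichlet(17/5, 21/4, 22/5)
obs 8: x=0 → posterior Dirichlet(22/5, 21/4, 22/5)
obs 9: x=2 → posterior Dirichlet(22/5, 21/4, 27/5)
obs 10: x=2 → posterior Dirichlet(22/5, 21/4, 32/5)
obs 11: x=1 → posterior Dirichlet(22/5, 25/4, 32/5)
obs 12: x=0 → posterior Dirichlet(27/5, 25/4, 32/5)
obs 13: x=2 → posterior Dirichlet(27/5, 25/4, 37/5)
obs 14: x=0 → posterior Dirichlet(32/5, 25/4, 37/5)

alpha_1=32/5, alpha_2=25/4, alpha_3=37/5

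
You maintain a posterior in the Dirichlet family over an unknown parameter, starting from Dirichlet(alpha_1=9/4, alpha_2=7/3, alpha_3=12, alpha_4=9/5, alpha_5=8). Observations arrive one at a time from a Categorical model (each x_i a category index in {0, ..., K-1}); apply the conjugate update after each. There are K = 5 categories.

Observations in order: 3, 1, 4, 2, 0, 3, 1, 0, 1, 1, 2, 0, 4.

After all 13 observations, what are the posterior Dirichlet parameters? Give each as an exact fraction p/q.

alpha_1=21/4, alpha_2=19/3, alpha_3=14, alpha_4=19/5, alpha_5=10

obs 1: x=3 → posterior Dirichlet(9/4, 7/3, 12, 14/5, 8)
obs 2: x=1 → posterior Dirichlet(9/4, 10/3, 12, 14/5, 8)
obs 3: x=4 → posterior Dirichlet(9/4, 10/3, 12, 14/5, 9)
obs 4: x=2 → posterior Dirichlet(9/4, 10/3, 13, 14/5, 9)
obs 5: x=0 → posterior Dirichlet(13/4, 10/3, 13, 14/5, 9)
obs 6: x=3 → posterior Dirichlet(13/4, 10/3, 13, 19/5, 9)
obs 7: x=1 → posterior Dirichlet(13/4, 13/3, 13, 19/5, 9)
obs 8: x=0 → posterior Dirichlet(17/4, 13/3, 13, 19/5, 9)
obs 9: x=1 → posterior Dirichlet(17/4, 16/3, 13, 19/5, 9)
obs 10: x=1 → posterior Dirichlet(17/4, 19/3, 13, 19/5, 9)
obs 11: x=2 → posterior Dirichlet(17/4, 19/3, 14, 19/5, 9)
obs 12: x=0 → posterior Dirichlet(21/4, 19/3, 14, 19/5, 9)
obs 13: x=4 → posterior Dirichlet(21/4, 19/3, 14, 19/5, 10)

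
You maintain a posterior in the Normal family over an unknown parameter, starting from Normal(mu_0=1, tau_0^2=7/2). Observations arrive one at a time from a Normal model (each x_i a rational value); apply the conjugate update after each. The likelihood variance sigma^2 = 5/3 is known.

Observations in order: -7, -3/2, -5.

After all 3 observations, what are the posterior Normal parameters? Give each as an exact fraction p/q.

obs 1: x=-7 → posterior Normal(-137/31, 35/31)
obs 2: x=-3/2 → posterior Normal(-337/104, 35/52)
obs 3: x=-5 → posterior Normal(-547/146, 35/73)

mu_0=-547/146, tau_0^2=35/73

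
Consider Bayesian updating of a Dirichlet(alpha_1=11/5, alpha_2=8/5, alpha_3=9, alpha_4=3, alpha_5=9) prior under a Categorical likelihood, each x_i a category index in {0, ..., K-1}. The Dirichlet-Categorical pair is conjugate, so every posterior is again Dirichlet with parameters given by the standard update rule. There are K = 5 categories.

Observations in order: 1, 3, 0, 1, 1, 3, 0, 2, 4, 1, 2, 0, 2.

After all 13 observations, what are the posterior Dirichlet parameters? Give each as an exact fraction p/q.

alpha_1=26/5, alpha_2=28/5, alpha_3=12, alpha_4=5, alpha_5=10

obs 1: x=1 → posterior Dirichlet(11/5, 13/5, 9, 3, 9)
obs 2: x=3 → posterior Dirichlet(11/5, 13/5, 9, 4, 9)
obs 3: x=0 → posterior Dirichlet(16/5, 13/5, 9, 4, 9)
obs 4: x=1 → posterior Dirichlet(16/5, 18/5, 9, 4, 9)
obs 5: x=1 → posterior Dirichlet(16/5, 23/5, 9, 4, 9)
obs 6: x=3 → posterior Dirichlet(16/5, 23/5, 9, 5, 9)
obs 7: x=0 → posterior Dirichlet(21/5, 23/5, 9, 5, 9)
obs 8: x=2 → posterior Dirichlet(21/5, 23/5, 10, 5, 9)
obs 9: x=4 → posterior Dirichlet(21/5, 23/5, 10, 5, 10)
obs 10: x=1 → posterior Dirichlet(21/5, 28/5, 10, 5, 10)
obs 11: x=2 → posterior Dirichlet(21/5, 28/5, 11, 5, 10)
obs 12: x=0 → posterior Dirichlet(26/5, 28/5, 11, 5, 10)
obs 13: x=2 → posterior Dirichlet(26/5, 28/5, 12, 5, 10)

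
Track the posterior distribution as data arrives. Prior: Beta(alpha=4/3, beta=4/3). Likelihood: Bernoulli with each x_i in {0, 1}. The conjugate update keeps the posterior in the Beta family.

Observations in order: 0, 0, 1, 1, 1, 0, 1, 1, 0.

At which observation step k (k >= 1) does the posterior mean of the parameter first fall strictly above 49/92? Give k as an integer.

k = 5

obs 1: x=0 → posterior Beta(4/3, 7/3)
obs 2: x=0 → posterior Beta(4/3, 10/3)
obs 3: x=1 → posterior Beta(7/3, 10/3)
obs 4: x=1 → posterior Beta(10/3, 10/3)
obs 5: x=1 → posterior Beta(13/3, 10/3)
obs 6: x=0 → posterior Beta(13/3, 13/3)
obs 7: x=1 → posterior Beta(16/3, 13/3)
obs 8: x=1 → posterior Beta(19/3, 13/3)
obs 9: x=0 → posterior Beta(19/3, 16/3)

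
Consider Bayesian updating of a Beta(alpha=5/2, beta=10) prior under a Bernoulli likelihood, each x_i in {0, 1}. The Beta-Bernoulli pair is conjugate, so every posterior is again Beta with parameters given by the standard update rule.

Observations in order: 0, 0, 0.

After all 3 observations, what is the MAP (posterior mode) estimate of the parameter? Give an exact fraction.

obs 1: x=0 → posterior Beta(5/2, 11)
obs 2: x=0 → posterior Beta(5/2, 12)
obs 3: x=0 → posterior Beta(5/2, 13)

1/9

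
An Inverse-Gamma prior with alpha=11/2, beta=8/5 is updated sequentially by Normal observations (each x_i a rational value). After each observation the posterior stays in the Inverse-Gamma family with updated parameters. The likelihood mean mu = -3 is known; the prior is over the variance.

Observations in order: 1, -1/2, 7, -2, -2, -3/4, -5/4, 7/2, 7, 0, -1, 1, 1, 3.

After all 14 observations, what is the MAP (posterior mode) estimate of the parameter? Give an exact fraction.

obs 1: x=1 → posterior Inverse-Gamma(6, 48/5)
obs 2: x=-1/2 → posterior Inverse-Gamma(13/2, 509/40)
obs 3: x=7 → posterior Inverse-Gamma(7, 2509/40)
obs 4: x=-2 → posterior Inverse-Gamma(15/2, 2529/40)
obs 5: x=-2 → posterior Inverse-Gamma(8, 2549/40)
obs 6: x=-3/4 → posterior Inverse-Gamma(17/2, 10601/160)
obs 7: x=-5/4 → posterior Inverse-Gamma(9, 5423/80)
obs 8: x=7/2 → posterior Inverse-Gamma(19/2, 7113/80)
obs 9: x=7 → posterior Inverse-Gamma(10, 11113/80)
obs 10: x=0 → posterior Inverse-Gamma(21/2, 11473/80)
obs 11: x=-1 → posterior Inverse-Gamma(11, 11633/80)
obs 12: x=1 → posterior Inverse-Gamma(23/2, 12273/80)
obs 13: x=1 → posterior Inverse-Gamma(12, 12913/80)
obs 14: x=3 → posterior Inverse-Gamma(25/2, 14353/80)

14353/1080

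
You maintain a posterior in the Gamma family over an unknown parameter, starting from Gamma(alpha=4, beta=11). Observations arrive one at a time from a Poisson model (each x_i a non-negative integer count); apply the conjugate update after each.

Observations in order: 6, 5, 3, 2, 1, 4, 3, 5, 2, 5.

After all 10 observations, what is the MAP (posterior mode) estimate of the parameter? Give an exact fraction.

13/7

obs 1: x=6 → posterior Gamma(10, 12)
obs 2: x=5 → posterior Gamma(15, 13)
obs 3: x=3 → posterior Gamma(18, 14)
obs 4: x=2 → posterior Gamma(20, 15)
obs 5: x=1 → posterior Gamma(21, 16)
obs 6: x=4 → posterior Gamma(25, 17)
obs 7: x=3 → posterior Gamma(28, 18)
obs 8: x=5 → posterior Gamma(33, 19)
obs 9: x=2 → posterior Gamma(35, 20)
obs 10: x=5 → posterior Gamma(40, 21)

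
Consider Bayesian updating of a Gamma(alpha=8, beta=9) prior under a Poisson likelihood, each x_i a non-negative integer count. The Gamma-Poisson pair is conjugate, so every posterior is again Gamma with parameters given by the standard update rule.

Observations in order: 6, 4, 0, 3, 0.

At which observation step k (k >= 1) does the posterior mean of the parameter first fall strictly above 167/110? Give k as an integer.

obs 1: x=6 → posterior Gamma(14, 10)
obs 2: x=4 → posterior Gamma(18, 11)
obs 3: x=0 → posterior Gamma(18, 12)
obs 4: x=3 → posterior Gamma(21, 13)
obs 5: x=0 → posterior Gamma(21, 14)

k = 2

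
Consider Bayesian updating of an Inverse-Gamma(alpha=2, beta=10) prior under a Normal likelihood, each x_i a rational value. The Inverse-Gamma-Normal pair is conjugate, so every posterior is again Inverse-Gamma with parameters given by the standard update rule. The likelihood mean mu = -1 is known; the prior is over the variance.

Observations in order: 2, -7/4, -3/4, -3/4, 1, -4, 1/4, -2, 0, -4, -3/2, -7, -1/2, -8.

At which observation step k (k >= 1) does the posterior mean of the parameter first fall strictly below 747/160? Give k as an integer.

obs 1: x=2 → posterior Inverse-Gamma(5/2, 29/2)
obs 2: x=-7/4 → posterior Inverse-Gamma(3, 473/32)
obs 3: x=-3/4 → posterior Inverse-Gamma(7/2, 237/16)
obs 4: x=-3/4 → posterior Inverse-Gamma(4, 475/32)
obs 5: x=1 → posterior Inverse-Gamma(9/2, 539/32)
obs 6: x=-4 → posterior Inverse-Gamma(5, 683/32)
obs 7: x=1/4 → posterior Inverse-Gamma(11/2, 177/8)
obs 8: x=-2 → posterior Inverse-Gamma(6, 181/8)
obs 9: x=0 → posterior Inverse-Gamma(13/2, 185/8)
obs 10: x=-4 → posterior Inverse-Gamma(7, 221/8)
obs 11: x=-3/2 → posterior Inverse-Gamma(15/2, 111/4)
obs 12: x=-7 → posterior Inverse-Gamma(8, 183/4)
obs 13: x=-1/2 → posterior Inverse-Gamma(17/2, 367/8)
obs 14: x=-8 → posterior Inverse-Gamma(9, 563/8)

k = 8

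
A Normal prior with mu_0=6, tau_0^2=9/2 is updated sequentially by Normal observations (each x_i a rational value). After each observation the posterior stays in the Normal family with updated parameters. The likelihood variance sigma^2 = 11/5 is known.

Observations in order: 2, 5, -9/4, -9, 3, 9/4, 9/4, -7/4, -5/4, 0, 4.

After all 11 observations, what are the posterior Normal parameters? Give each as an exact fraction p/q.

obs 1: x=2 → posterior Normal(222/67, 99/67)
obs 2: x=5 → posterior Normal(447/112, 99/112)
obs 3: x=-9/4 → posterior Normal(1383/628, 99/157)
obs 4: x=-9 → posterior Normal(-237/808, 99/202)
obs 5: x=3 → posterior Normal(303/988, 99/247)
obs 6: x=9/4 → posterior Normal(177/292, 99/292)
obs 7: x=9/4 → posterior Normal(1113/1348, 99/337)
obs 8: x=-7/4 → posterior Normal(399/764, 99/382)
obs 9: x=-5/4 → posterior Normal(573/1708, 99/427)
obs 10: x=0 → posterior Normal(573/1888, 99/472)
obs 11: x=4 → posterior Normal(1293/2068, 9/47)

mu_0=1293/2068, tau_0^2=9/47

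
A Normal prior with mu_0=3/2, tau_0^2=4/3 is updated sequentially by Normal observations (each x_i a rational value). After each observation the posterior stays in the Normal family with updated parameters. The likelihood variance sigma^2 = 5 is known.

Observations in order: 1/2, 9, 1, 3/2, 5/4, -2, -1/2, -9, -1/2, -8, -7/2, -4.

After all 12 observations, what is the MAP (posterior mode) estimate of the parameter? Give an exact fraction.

obs 1: x=1/2 → posterior Normal(49/38, 20/19)
obs 2: x=9 → posterior Normal(121/46, 20/23)
obs 3: x=1 → posterior Normal(43/18, 20/27)
obs 4: x=3/2 → posterior Normal(141/62, 20/31)
obs 5: x=5/4 → posterior Normal(151/70, 4/7)
obs 6: x=-2 → posterior Normal(45/26, 20/39)
obs 7: x=-1/2 → posterior Normal(131/86, 20/43)
obs 8: x=-9 → posterior Normal(59/94, 20/47)
obs 9: x=-1/2 → posterior Normal(55/102, 20/51)
obs 10: x=-8 → posterior Normal(-9/110, 4/11)
obs 11: x=-7/2 → posterior Normal(-37/118, 20/59)
obs 12: x=-4 → posterior Normal(-23/42, 20/63)

-23/42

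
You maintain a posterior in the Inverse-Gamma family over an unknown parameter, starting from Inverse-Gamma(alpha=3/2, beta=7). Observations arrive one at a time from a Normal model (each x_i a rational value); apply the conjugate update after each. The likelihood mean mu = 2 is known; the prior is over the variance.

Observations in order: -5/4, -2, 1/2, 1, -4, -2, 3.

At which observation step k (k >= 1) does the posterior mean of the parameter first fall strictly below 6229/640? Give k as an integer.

obs 1: x=-5/4 → posterior Inverse-Gamma(2, 393/32)
obs 2: x=-2 → posterior Inverse-Gamma(5/2, 649/32)
obs 3: x=1/2 → posterior Inverse-Gamma(3, 685/32)
obs 4: x=1 → posterior Inverse-Gamma(7/2, 701/32)
obs 5: x=-4 → posterior Inverse-Gamma(4, 1277/32)
obs 6: x=-2 → posterior Inverse-Gamma(9/2, 1533/32)
obs 7: x=3 → posterior Inverse-Gamma(5, 1549/32)

k = 4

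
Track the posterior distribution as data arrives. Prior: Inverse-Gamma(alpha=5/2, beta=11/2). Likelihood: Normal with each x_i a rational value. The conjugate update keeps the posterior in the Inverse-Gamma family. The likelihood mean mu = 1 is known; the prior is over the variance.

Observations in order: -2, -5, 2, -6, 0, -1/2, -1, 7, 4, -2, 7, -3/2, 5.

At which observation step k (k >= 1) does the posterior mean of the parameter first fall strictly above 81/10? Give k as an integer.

k = 2

obs 1: x=-2 → posterior Inverse-Gamma(3, 10)
obs 2: x=-5 → posterior Inverse-Gamma(7/2, 28)
obs 3: x=2 → posterior Inverse-Gamma(4, 57/2)
obs 4: x=-6 → posterior Inverse-Gamma(9/2, 53)
obs 5: x=0 → posterior Inverse-Gamma(5, 107/2)
obs 6: x=-1/2 → posterior Inverse-Gamma(11/2, 437/8)
obs 7: x=-1 → posterior Inverse-Gamma(6, 453/8)
obs 8: x=7 → posterior Inverse-Gamma(13/2, 597/8)
obs 9: x=4 → posterior Inverse-Gamma(7, 633/8)
obs 10: x=-2 → posterior Inverse-Gamma(15/2, 669/8)
obs 11: x=7 → posterior Inverse-Gamma(8, 813/8)
obs 12: x=-3/2 → posterior Inverse-Gamma(17/2, 419/4)
obs 13: x=5 → posterior Inverse-Gamma(9, 451/4)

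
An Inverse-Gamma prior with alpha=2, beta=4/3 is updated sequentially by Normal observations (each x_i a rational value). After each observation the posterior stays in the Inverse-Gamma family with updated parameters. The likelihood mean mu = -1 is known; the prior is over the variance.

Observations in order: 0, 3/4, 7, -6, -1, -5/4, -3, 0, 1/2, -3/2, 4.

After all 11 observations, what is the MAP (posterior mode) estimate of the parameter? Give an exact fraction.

obs 1: x=0 → posterior Inverse-Gamma(5/2, 11/6)
obs 2: x=3/4 → posterior Inverse-Gamma(3, 323/96)
obs 3: x=7 → posterior Inverse-Gamma(7/2, 3395/96)
obs 4: x=-6 → posterior Inverse-Gamma(4, 4595/96)
obs 5: x=-1 → posterior Inverse-Gamma(9/2, 4595/96)
obs 6: x=-5/4 → posterior Inverse-Gamma(5, 2299/48)
obs 7: x=-3 → posterior Inverse-Gamma(11/2, 2395/48)
obs 8: x=0 → posterior Inverse-Gamma(6, 2419/48)
obs 9: x=1/2 → posterior Inverse-Gamma(13/2, 2473/48)
obs 10: x=-3/2 → posterior Inverse-Gamma(7, 2479/48)
obs 11: x=4 → posterior Inverse-Gamma(15/2, 3079/48)

3079/408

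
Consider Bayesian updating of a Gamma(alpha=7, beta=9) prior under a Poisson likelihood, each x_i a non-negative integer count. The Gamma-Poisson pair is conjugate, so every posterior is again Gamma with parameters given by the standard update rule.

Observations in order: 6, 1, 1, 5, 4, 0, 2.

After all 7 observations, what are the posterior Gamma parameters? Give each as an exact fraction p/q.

alpha=26, beta=16

obs 1: x=6 → posterior Gamma(13, 10)
obs 2: x=1 → posterior Gamma(14, 11)
obs 3: x=1 → posterior Gamma(15, 12)
obs 4: x=5 → posterior Gamma(20, 13)
obs 5: x=4 → posterior Gamma(24, 14)
obs 6: x=0 → posterior Gamma(24, 15)
obs 7: x=2 → posterior Gamma(26, 16)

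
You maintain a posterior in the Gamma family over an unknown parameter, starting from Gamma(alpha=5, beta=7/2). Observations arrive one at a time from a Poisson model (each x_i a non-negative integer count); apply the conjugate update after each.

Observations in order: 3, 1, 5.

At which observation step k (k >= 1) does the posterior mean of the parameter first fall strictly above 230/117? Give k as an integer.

k = 3

obs 1: x=3 → posterior Gamma(8, 9/2)
obs 2: x=1 → posterior Gamma(9, 11/2)
obs 3: x=5 → posterior Gamma(14, 13/2)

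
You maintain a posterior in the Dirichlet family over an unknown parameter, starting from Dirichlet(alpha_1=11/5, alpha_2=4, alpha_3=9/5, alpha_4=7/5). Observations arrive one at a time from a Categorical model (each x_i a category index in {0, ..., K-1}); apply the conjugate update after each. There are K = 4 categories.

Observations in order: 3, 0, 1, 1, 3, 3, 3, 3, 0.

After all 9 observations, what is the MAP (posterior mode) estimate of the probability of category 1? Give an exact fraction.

25/72

obs 1: x=3 → posterior Dirichlet(11/5, 4, 9/5, 12/5)
obs 2: x=0 → posterior Dirichlet(16/5, 4, 9/5, 12/5)
obs 3: x=1 → posterior Dirichlet(16/5, 5, 9/5, 12/5)
obs 4: x=1 → posterior Dirichlet(16/5, 6, 9/5, 12/5)
obs 5: x=3 → posterior Dirichlet(16/5, 6, 9/5, 17/5)
obs 6: x=3 → posterior Dirichlet(16/5, 6, 9/5, 22/5)
obs 7: x=3 → posterior Dirichlet(16/5, 6, 9/5, 27/5)
obs 8: x=3 → posterior Dirichlet(16/5, 6, 9/5, 32/5)
obs 9: x=0 → posterior Dirichlet(21/5, 6, 9/5, 32/5)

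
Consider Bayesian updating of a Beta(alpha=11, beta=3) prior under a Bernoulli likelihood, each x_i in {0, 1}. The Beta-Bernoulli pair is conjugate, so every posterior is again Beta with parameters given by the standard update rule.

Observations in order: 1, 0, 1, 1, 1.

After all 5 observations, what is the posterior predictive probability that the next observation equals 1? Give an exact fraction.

obs 1: x=1 → posterior Beta(12, 3)
obs 2: x=0 → posterior Beta(12, 4)
obs 3: x=1 → posterior Beta(13, 4)
obs 4: x=1 → posterior Beta(14, 4)
obs 5: x=1 → posterior Beta(15, 4)

15/19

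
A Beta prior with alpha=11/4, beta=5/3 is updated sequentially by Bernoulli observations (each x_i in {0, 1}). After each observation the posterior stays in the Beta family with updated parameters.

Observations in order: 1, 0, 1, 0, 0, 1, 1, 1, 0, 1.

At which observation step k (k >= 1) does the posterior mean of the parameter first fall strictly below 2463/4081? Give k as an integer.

k = 2

obs 1: x=1 → posterior Beta(15/4, 5/3)
obs 2: x=0 → posterior Beta(15/4, 8/3)
obs 3: x=1 → posterior Beta(19/4, 8/3)
obs 4: x=0 → posterior Beta(19/4, 11/3)
obs 5: x=0 → posterior Beta(19/4, 14/3)
obs 6: x=1 → posterior Beta(23/4, 14/3)
obs 7: x=1 → posterior Beta(27/4, 14/3)
obs 8: x=1 → posterior Beta(31/4, 14/3)
obs 9: x=0 → posterior Beta(31/4, 17/3)
obs 10: x=1 → posterior Beta(35/4, 17/3)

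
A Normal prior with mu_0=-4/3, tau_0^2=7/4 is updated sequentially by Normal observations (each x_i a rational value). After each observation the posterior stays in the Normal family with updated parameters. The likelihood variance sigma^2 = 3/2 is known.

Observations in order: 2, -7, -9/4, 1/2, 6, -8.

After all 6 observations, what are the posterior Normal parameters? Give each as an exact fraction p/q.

mu_0=-277/192, tau_0^2=7/32

obs 1: x=2 → posterior Normal(6/13, 21/26)
obs 2: x=-7 → posterior Normal(-43/20, 21/40)
obs 3: x=-9/4 → posterior Normal(-235/108, 7/18)
obs 4: x=1/2 → posterior Normal(-13/8, 21/68)
obs 5: x=6 → posterior Normal(-53/164, 21/82)
obs 6: x=-8 → posterior Normal(-277/192, 7/32)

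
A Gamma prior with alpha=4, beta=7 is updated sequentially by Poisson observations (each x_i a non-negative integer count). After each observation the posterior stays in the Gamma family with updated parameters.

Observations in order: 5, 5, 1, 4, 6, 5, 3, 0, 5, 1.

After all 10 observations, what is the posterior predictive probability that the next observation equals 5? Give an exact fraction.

obs 1: x=5 → posterior Gamma(9, 8)
obs 2: x=5 → posterior Gamma(14, 9)
obs 3: x=1 → posterior Gamma(15, 10)
obs 4: x=4 → posterior Gamma(19, 11)
obs 5: x=6 → posterior Gamma(25, 12)
obs 6: x=5 → posterior Gamma(30, 13)
obs 7: x=3 → posterior Gamma(33, 14)
obs 8: x=0 → posterior Gamma(33, 15)
obs 9: x=5 → posterior Gamma(38, 16)
obs 10: x=1 → posterior Gamma(39, 17)

155884034840833936444272656969661212971813135356495649/2843406645901554280573639173468112601587643334311018496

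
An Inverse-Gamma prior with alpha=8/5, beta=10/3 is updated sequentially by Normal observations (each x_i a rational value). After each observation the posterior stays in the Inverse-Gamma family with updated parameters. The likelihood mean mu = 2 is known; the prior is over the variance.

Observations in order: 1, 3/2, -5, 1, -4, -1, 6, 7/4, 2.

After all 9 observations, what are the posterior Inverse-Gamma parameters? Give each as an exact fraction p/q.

alpha=61/10, beta=5711/96

obs 1: x=1 → posterior Inverse-Gamma(21/10, 23/6)
obs 2: x=3/2 → posterior Inverse-Gamma(13/5, 95/24)
obs 3: x=-5 → posterior Inverse-Gamma(31/10, 683/24)
obs 4: x=1 → posterior Inverse-Gamma(18/5, 695/24)
obs 5: x=-4 → posterior Inverse-Gamma(41/10, 1127/24)
obs 6: x=-1 → posterior Inverse-Gamma(23/5, 1235/24)
obs 7: x=6 → posterior Inverse-Gamma(51/10, 1427/24)
obs 8: x=7/4 → posterior Inverse-Gamma(28/5, 5711/96)
obs 9: x=2 → posterior Inverse-Gamma(61/10, 5711/96)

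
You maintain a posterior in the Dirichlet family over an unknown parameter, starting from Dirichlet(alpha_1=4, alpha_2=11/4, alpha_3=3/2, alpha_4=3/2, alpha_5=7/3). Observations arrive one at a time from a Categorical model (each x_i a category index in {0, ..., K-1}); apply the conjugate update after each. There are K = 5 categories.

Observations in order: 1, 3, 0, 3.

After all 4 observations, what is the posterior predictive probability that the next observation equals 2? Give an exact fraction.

obs 1: x=1 → posterior Dirichlet(4, 15/4, 3/2, 3/2, 7/3)
obs 2: x=3 → posterior Dirichlet(4, 15/4, 3/2, 5/2, 7/3)
obs 3: x=0 → posterior Dirichlet(5, 15/4, 3/2, 5/2, 7/3)
obs 4: x=3 → posterior Dirichlet(5, 15/4, 3/2, 7/2, 7/3)

18/193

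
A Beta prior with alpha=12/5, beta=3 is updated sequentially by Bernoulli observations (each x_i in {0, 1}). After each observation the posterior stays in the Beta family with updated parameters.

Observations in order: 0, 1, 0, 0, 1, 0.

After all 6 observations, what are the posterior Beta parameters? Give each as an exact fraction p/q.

obs 1: x=0 → posterior Beta(12/5, 4)
obs 2: x=1 → posterior Beta(17/5, 4)
obs 3: x=0 → posterior Beta(17/5, 5)
obs 4: x=0 → posterior Beta(17/5, 6)
obs 5: x=1 → posterior Beta(22/5, 6)
obs 6: x=0 → posterior Beta(22/5, 7)

alpha=22/5, beta=7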